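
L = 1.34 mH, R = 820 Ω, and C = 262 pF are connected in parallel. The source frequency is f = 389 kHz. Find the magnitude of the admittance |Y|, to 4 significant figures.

ω = 2πf = 2.444e+06 rad/s
X_L = ωL = 3275 Ω
X_C = 1/(ωC) = 1562 Ω
Parallel: admittances add. Y = 1/R + 1/(jωL) + jωC
Y = (0.001220 + j0.0003350) S
|Y| = 0.001265 S → |Z| = 1/|Y| = 790.7 Ω, ∠Z = −∠Y = -15.36°

1.265 mS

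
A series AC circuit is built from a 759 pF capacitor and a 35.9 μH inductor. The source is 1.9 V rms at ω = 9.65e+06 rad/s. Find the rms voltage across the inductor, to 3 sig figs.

3.14 V

X_L = ωL = 346 Ω
X_C = 1/(ωC) = 137 Ω
Net reactance X = X_L − X_C = 210 Ω
Z = j210 Ω
|Z| = √(0² + 210²) = 210 Ω
I = V/|Z| = 9.05 mA
V_L = I·|Z_L| = 0.00905 × 346 = 3.14 V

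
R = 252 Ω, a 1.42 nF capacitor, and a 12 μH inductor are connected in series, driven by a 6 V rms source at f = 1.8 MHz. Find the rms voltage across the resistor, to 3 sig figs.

ω = 2πf = 1.131e+07 rad/s
X_L = ωL = 136 Ω
X_C = 1/(ωC) = 62.3 Ω
Net reactance X = X_L − X_C = 73.4 Ω
Z = 252 + j73.4 Ω
|Z| = √(252² + 73.4²) = 262 Ω
I = V/|Z| = 22.9 mA
V_R = I·|Z_R| = 0.0229 × 252 = 5.76 V

5.76 V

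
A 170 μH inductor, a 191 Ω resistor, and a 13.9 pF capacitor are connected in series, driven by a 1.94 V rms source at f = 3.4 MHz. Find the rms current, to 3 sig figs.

ω = 2πf = 2.136e+07 rad/s
X_L = ωL = 3630 Ω
X_C = 1/(ωC) = 3370 Ω
Net reactance X = X_L − X_C = 264 Ω
Z = 191 + j264 Ω
|Z| = √(191² + 264²) = 326 Ω
I = V/|Z| = 1.94/326 = 5.95 mA

5.95 mA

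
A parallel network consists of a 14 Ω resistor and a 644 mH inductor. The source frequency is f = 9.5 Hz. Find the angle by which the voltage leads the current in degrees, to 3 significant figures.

20.0°

ω = 2πf = 59.69 rad/s
X_L = ωL = 38.4 Ω
Parallel: admittances add. Y = 1/R + 1/(jωL)
Y = (0.0714 − j0.0260) S
|Y| = 0.0760 S → |Z| = 1/|Y| = 13.2 Ω, ∠Z = −∠Y = 20.0°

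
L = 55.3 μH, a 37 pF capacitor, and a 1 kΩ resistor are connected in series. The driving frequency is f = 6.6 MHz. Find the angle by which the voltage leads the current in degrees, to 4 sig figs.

58.65°

ω = 2πf = 4.147e+07 rad/s
X_L = ωL = 2293 Ω
X_C = 1/(ωC) = 651.7 Ω
Net reactance X = X_L − X_C = 1641 Ω
Z = 1000 + j1641 Ω
|Z| = √(1000² + 1641²) = 1922 Ω
∠Z = arctan(1641/1000) = 58.65°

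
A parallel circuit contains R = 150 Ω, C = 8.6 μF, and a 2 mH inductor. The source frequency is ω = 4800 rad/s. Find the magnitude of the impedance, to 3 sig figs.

15.8 Ω

X_L = ωL = 9.60 Ω
X_C = 1/(ωC) = 24.2 Ω
Parallel: admittances add. Y = 1/R + 1/(jωL) + jωC
Y = (0.00667 − j0.0629) S
|Y| = 0.0632 S → |Z| = 1/|Y| = 15.8 Ω, ∠Z = −∠Y = 83.9°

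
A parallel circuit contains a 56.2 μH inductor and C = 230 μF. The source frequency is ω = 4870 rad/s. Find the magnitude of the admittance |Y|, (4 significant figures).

2.534 S

X_L = ωL = 0.2737 Ω
X_C = 1/(ωC) = 0.8928 Ω
Parallel: admittances add. Y = 1/(jωL) + jωC
Y = (0 − j2.534) S
|Y| = 2.534 S → |Z| = 1/|Y| = 0.3947 Ω, ∠Z = −∠Y = 90.00°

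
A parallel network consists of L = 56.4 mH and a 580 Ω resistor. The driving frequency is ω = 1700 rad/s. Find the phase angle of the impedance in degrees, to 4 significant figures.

80.61°

X_L = ωL = 95.88 Ω
Parallel: admittances add. Y = 1/R + 1/(jωL)
Y = (0.001724 − j0.01043) S
|Y| = 0.01057 S → |Z| = 1/|Y| = 94.60 Ω, ∠Z = −∠Y = 80.61°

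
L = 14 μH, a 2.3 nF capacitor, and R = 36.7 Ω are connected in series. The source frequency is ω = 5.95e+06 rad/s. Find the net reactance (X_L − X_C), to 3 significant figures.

10.2 Ω

X_L = ωL = 83.3 Ω
X_C = 1/(ωC) = 73.1 Ω
X = 83.3 − 73.1 = 10.2 Ω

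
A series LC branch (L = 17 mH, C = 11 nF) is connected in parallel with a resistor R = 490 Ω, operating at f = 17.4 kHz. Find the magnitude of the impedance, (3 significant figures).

ω = 2πf = 109300 rad/s
X_L = ωL = 1860 Ω
X_C = 1/(ωC) = 832 Ω
Branch 1: Z₁ = R = 490 Ω
Branch 2 (series LC): Z₂ = j(X_L − X_C) = j1030 Ω
Parallel: Z = Z₁Z₂/(Z₁+Z₂), |Z| = 442 Ω, ∠Z = 25.5°

442 Ω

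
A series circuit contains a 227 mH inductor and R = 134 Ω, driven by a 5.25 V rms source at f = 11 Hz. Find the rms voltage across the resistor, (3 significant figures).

5.21 V

ω = 2πf = 69.12 rad/s
X_L = ωL = 15.7 Ω
Z = 134 + j15.7 Ω
|Z| = √(134² + 15.7²) = 135 Ω
I = V/|Z| = 38.9 mA
V_R = I·|Z_R| = 0.0389 × 134 = 5.21 V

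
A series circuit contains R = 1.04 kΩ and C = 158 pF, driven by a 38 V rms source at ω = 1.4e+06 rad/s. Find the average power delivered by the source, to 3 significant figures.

69.8 mW

X_C = 1/(ωC) = 4520 Ω
Z = 1040 − j4520 Ω
|Z| = √(1040² + 4520²) = 4640 Ω
∠Z = arctan(-4520/1040) = -77.0°
I = V/|Z| = 8.19 mA
P = VI cos φ = 38 × 0.00819 × cos(-77.0°) = 69.8 mW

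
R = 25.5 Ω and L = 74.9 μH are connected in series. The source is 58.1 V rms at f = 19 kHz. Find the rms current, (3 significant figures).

ω = 2πf = 119400 rad/s
X_L = ωL = 8.94 Ω
Z = 25.5 + j8.94 Ω
|Z| = √(25.5² + 8.94²) = 27.0 Ω
I = V/|Z| = 58.1/27.0 = 2.15 A

2.15 A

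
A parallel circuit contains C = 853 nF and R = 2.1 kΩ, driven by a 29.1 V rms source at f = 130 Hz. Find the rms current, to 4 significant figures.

24.56 mA

ω = 2πf = 816.8 rad/s
X_C = 1/(ωC) = 1435 Ω
Parallel: admittances add. Y = 1/R + jωC
Y = (0.0004762 + j0.0006967) S
|Y| = 0.0008439 S → |Z| = 1/|Y| = 1185 Ω, ∠Z = −∠Y = -55.65°
I = V/|Z| = 29.1/1185 = 24.56 mA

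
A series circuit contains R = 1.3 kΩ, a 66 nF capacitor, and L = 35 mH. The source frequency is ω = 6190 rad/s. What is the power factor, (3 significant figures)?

0.503

X_L = ωL = 217 Ω
X_C = 1/(ωC) = 2450 Ω
Net reactance X = X_L − X_C = -2230 Ω
Z = 1300 − j2230 Ω
|Z| = √(1300² + 2230²) = 2580 Ω
∠Z = arctan(-2230/1300) = -59.8°
cos φ = cos(-59.8°) = 0.503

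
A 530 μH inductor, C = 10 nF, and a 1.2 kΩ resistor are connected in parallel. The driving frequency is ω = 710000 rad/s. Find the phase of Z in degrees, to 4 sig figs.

-79.38°

X_L = ωL = 376.3 Ω
X_C = 1/(ωC) = 140.8 Ω
Parallel: admittances add. Y = 1/R + 1/(jωL) + jωC
Y = (0.0008333 + j0.004443) S
|Y| = 0.004520 S → |Z| = 1/|Y| = 221.2 Ω, ∠Z = −∠Y = -79.38°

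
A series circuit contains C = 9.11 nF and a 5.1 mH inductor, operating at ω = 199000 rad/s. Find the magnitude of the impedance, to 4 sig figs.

X_L = ωL = 1015 Ω
X_C = 1/(ωC) = 551.6 Ω
Net reactance X = X_L − X_C = 463.3 Ω
Z = j463.3 Ω
|Z| = √(0² + 463.3²) = 463.3 Ω

463.3 Ω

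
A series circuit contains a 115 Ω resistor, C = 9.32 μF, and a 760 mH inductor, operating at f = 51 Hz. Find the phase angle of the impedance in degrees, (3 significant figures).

ω = 2πf = 320.4 rad/s
X_L = ωL = 244 Ω
X_C = 1/(ωC) = 335 Ω
Net reactance X = X_L − X_C = -91.3 Ω
Z = 115 − j91.3 Ω
|Z| = √(115² + 91.3²) = 147 Ω
∠Z = arctan(-91.3/115) = -38.4°

-38.4°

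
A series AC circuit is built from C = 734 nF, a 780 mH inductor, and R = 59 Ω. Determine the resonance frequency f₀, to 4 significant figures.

210.3 Hz

ω₀ = 1/√(LC) = 1/√(0.78 × 7.34e-07) = 1322 rad/s
f₀ = ω₀/(2π) = 210.3 Hz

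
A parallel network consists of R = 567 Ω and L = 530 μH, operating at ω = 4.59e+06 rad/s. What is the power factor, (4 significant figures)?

X_L = ωL = 2433 Ω
Parallel: admittances add. Y = 1/R + 1/(jωL)
Y = (0.001764 − j0.0004111) S
|Y| = 0.001811 S → |Z| = 1/|Y| = 552.2 Ω, ∠Z = −∠Y = 13.12°
cos φ = cos(13.12°) = 0.9739

0.9739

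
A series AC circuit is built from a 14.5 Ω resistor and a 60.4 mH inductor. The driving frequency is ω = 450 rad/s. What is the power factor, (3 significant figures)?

0.471

X_L = ωL = 27.2 Ω
Z = 14.5 + j27.2 Ω
|Z| = √(14.5² + 27.2²) = 30.8 Ω
∠Z = arctan(27.2/14.5) = 61.9°
cos φ = cos(61.9°) = 0.471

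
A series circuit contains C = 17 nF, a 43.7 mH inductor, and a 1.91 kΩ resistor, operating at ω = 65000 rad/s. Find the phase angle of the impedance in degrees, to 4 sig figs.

X_L = ωL = 2840 Ω
X_C = 1/(ωC) = 905.0 Ω
Net reactance X = X_L − X_C = 1936 Ω
Z = 1910 + j1936 Ω
|Z| = √(1910² + 1936²) = 2719 Ω
∠Z = arctan(1936/1910) = 45.38°

45.38°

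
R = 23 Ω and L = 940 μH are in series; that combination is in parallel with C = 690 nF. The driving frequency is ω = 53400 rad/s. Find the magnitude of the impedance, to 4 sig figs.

46.01 Ω

X_L = ωL = 50.20 Ω
X_C = 1/(ωC) = 27.14 Ω
Branch 1 (R+jX_L): Z₁ = 23.00 + j50.20 Ω, |Z₁| = 55.21 Ω
Branch 2 (−jX_C): Z₂ = −j27.14 Ω
Parallel: Z = Z₁Z₂/(Z₁+Z₂), |Z| = 46.01 Ω, ∠Z = -69.69°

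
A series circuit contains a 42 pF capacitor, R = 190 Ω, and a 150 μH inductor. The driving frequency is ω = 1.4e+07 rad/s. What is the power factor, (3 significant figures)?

0.430

X_L = ωL = 2100 Ω
X_C = 1/(ωC) = 1700 Ω
Net reactance X = X_L − X_C = 399 Ω
Z = 190 + j399 Ω
|Z| = √(190² + 399²) = 442 Ω
∠Z = arctan(399/190) = 64.6°
cos φ = cos(64.6°) = 0.430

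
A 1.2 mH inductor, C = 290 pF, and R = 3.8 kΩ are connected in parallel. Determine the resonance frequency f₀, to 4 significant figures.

ω₀ = 1/√(LC) = 1/√(0.0012 × 2.9e-10) = 1.695e+06 rad/s
f₀ = ω₀/(2π) = 269.8 kHz

269.8 kHz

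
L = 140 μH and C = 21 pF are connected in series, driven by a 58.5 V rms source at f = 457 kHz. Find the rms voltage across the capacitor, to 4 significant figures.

59.95 V

ω = 2πf = 2.871e+06 rad/s
X_L = ωL = 402.0 Ω
X_C = 1/(ωC) = 16580 Ω
Net reactance X = X_L − X_C = -16180 Ω
Z = − j16180 Ω
|Z| = √(0² + 16180²) = 16180 Ω
I = V/|Z| = 3.615 mA
V_C = I·|Z_C| = 0.003615 × 16580 = 59.95 V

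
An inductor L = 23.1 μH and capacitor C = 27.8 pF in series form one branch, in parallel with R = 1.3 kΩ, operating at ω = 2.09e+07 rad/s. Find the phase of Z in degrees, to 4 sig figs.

-46.39°

X_L = ωL = 482.8 Ω
X_C = 1/(ωC) = 1721 Ω
Branch 1: Z₁ = R = 1300 Ω
Branch 2 (series LC): Z₂ = j(X_L − X_C) = −j1238 Ω
Parallel: Z = Z₁Z₂/(Z₁+Z₂), |Z| = 896.6 Ω, ∠Z = -46.39°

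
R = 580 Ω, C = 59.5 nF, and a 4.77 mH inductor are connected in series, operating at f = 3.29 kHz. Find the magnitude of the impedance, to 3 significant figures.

920 Ω

ω = 2πf = 20670 rad/s
X_L = ωL = 98.6 Ω
X_C = 1/(ωC) = 813 Ω
Net reactance X = X_L − X_C = -714 Ω
Z = 580 − j714 Ω
|Z| = √(580² + 714²) = 920 Ω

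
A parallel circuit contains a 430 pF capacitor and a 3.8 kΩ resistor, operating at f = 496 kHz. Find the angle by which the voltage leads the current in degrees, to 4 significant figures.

ω = 2πf = 3.116e+06 rad/s
X_C = 1/(ωC) = 746.2 Ω
Parallel: admittances add. Y = 1/R + jωC
Y = (0.0002632 + j0.001340) S
|Y| = 0.001366 S → |Z| = 1/|Y| = 732.2 Ω, ∠Z = −∠Y = -78.89°

-78.89°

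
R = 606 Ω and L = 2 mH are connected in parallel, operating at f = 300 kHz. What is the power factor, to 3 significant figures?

ω = 2πf = 1.885e+06 rad/s
X_L = ωL = 3770 Ω
Parallel: admittances add. Y = 1/R + 1/(jωL)
Y = (0.00165 − j0.000265) S
|Y| = 0.00167 S → |Z| = 1/|Y| = 598 Ω, ∠Z = −∠Y = 9.13°
cos φ = cos(9.13°) = 0.987

0.987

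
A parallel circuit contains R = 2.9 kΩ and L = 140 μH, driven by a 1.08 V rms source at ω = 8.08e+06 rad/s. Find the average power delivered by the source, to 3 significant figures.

X_L = ωL = 1130 Ω
Parallel: admittances add. Y = 1/R + 1/(jωL)
Y = (0.000345 − j0.000884) S
|Y| = 0.000949 S → |Z| = 1/|Y| = 1050 Ω, ∠Z = −∠Y = 68.7°
I = V/|Z| = 1.02 mA
P = VI cos φ = 1.08 × 0.00102 × cos(68.7°) = 402 μW

402 μW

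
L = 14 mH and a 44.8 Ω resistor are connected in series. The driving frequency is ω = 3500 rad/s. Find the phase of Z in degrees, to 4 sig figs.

47.56°

X_L = ωL = 49.00 Ω
Z = 44.80 + j49.00 Ω
|Z| = √(44.80² + 49.00²) = 66.39 Ω
∠Z = arctan(49.00/44.80) = 47.56°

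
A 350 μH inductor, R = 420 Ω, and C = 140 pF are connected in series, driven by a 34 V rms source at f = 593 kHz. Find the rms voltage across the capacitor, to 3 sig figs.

87.7 V

ω = 2πf = 3.726e+06 rad/s
X_L = ωL = 1300 Ω
X_C = 1/(ωC) = 1920 Ω
Net reactance X = X_L − X_C = -613 Ω
Z = 420 − j613 Ω
|Z| = √(420² + 613²) = 743 Ω
I = V/|Z| = 45.8 mA
V_C = I·|Z_C| = 0.0458 × 1920 = 87.7 V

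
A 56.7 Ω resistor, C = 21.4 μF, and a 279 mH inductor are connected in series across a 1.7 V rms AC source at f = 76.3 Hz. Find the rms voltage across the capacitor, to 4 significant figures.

ω = 2πf = 479.4 rad/s
X_L = ωL = 133.8 Ω
X_C = 1/(ωC) = 97.47 Ω
Net reactance X = X_L − X_C = 36.28 Ω
Z = 56.70 + j36.28 Ω
|Z| = √(56.70² + 36.28²) = 67.31 Ω
I = V/|Z| = 25.25 mA
V_C = I·|Z_C| = 0.02525 × 97.47 = 2.462 V

2.462 V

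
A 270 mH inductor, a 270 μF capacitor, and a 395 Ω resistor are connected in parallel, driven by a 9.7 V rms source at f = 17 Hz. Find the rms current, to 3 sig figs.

ω = 2πf = 106.8 rad/s
X_L = ωL = 28.8 Ω
X_C = 1/(ωC) = 34.7 Ω
Parallel: admittances add. Y = 1/R + 1/(jωL) + jωC
Y = (0.00253 − j0.00583) S
|Y| = 0.00636 S → |Z| = 1/|Y| = 157 Ω, ∠Z = −∠Y = 66.5°
I = V/|Z| = 9.7/157 = 61.7 mA

61.7 mA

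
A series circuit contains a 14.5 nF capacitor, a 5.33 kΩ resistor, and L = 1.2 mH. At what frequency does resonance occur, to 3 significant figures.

38.2 kHz

ω₀ = 1/√(LC) = 1/√(0.0012 × 1.45e-08) = 239700 rad/s
f₀ = ω₀/(2π) = 38.2 kHz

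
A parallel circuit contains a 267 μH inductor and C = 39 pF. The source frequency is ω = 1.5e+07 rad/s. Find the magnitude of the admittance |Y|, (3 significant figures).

X_L = ωL = 4000 Ω
X_C = 1/(ωC) = 1710 Ω
Parallel: admittances add. Y = 1/(jωL) + jωC
Y = (0 + j0.000335) S
|Y| = 0.000335 S → |Z| = 1/|Y| = 2980 Ω, ∠Z = −∠Y = -90.0°

335 μS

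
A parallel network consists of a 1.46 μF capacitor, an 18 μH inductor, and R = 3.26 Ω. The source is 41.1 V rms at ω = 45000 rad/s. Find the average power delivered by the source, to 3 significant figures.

518 W

X_L = ωL = 0.810 Ω
X_C = 1/(ωC) = 15.2 Ω
Parallel: admittances add. Y = 1/R + 1/(jωL) + jωC
Y = (0.307 − j1.17) S
|Y| = 1.21 S → |Z| = 1/|Y| = 0.828 Ω, ∠Z = −∠Y = 75.3°
I = V/|Z| = 49.7 A
P = VI cos φ = 41.1 × 49.7 × cos(75.3°) = 518 W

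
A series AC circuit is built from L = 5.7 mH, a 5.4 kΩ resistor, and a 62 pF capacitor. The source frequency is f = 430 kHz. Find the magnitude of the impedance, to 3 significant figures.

ω = 2πf = 2.702e+06 rad/s
X_L = ωL = 15400 Ω
X_C = 1/(ωC) = 5970 Ω
Net reactance X = X_L − X_C = 9430 Ω
Z = 5400 + j9430 Ω
|Z| = √(5400² + 9430²) = 10900 Ω

10900 Ω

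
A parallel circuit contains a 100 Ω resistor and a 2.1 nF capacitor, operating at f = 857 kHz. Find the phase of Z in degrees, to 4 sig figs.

ω = 2πf = 5.385e+06 rad/s
X_C = 1/(ωC) = 88.43 Ω
Parallel: admittances add. Y = 1/R + jωC
Y = (0.01000 + j0.01131) S
|Y| = 0.01510 S → |Z| = 1/|Y| = 66.25 Ω, ∠Z = −∠Y = -48.51°

-48.51°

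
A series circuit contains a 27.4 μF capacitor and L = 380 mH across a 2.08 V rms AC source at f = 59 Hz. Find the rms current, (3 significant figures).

ω = 2πf = 370.7 rad/s
X_L = ωL = 141 Ω
X_C = 1/(ωC) = 98.5 Ω
Net reactance X = X_L − X_C = 42.4 Ω
Z = j42.4 Ω
|Z| = √(0² + 42.4²) = 42.4 Ω
I = V/|Z| = 2.08/42.4 = 49.0 mA

49.0 mA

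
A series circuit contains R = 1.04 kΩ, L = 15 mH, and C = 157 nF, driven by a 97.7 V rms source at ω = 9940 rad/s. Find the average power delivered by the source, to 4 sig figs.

7.501 W

X_L = ωL = 149.1 Ω
X_C = 1/(ωC) = 640.8 Ω
Net reactance X = X_L − X_C = -491.7 Ω
Z = 1040 − j491.7 Ω
|Z| = √(1040² + 491.7²) = 1150 Ω
∠Z = arctan(-491.7/1040) = -25.30°
I = V/|Z| = 84.93 mA
P = VI cos φ = 97.7 × 0.08493 × cos(-25.30°) = 7.501 W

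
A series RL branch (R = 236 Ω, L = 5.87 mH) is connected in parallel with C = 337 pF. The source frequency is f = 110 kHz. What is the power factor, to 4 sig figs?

ω = 2πf = 691200 rad/s
X_L = ωL = 4057 Ω
X_C = 1/(ωC) = 4293 Ω
Branch 1 (R+jX_L): Z₁ = 236.0 + j4057 Ω, |Z₁| = 4064 Ω
Branch 2 (−jX_C): Z₂ = −j4293 Ω
Parallel: Z = Z₁Z₂/(Z₁+Z₂), |Z| = 52240 Ω, ∠Z = 41.71°
cos φ = cos(41.71°) = 0.7465

0.7465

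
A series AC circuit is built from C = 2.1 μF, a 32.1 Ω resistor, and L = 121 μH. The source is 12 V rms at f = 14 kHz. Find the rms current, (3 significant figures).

ω = 2πf = 87960 rad/s
X_L = ωL = 10.6 Ω
X_C = 1/(ωC) = 5.41 Ω
Net reactance X = X_L − X_C = 5.23 Ω
Z = 32.1 + j5.23 Ω
|Z| = √(32.1² + 5.23²) = 32.5 Ω
I = V/|Z| = 12/32.5 = 369 mA

369 mA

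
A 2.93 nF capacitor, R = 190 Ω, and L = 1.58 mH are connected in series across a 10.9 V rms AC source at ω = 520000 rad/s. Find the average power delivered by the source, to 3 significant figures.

X_L = ωL = 822 Ω
X_C = 1/(ωC) = 656 Ω
Net reactance X = X_L − X_C = 165 Ω
Z = 190 + j165 Ω
|Z| = √(190² + 165²) = 252 Ω
∠Z = arctan(165/190) = 41.0°
I = V/|Z| = 43.3 mA
P = VI cos φ = 10.9 × 0.0433 × cos(41.0°) = 356 mW

356 mW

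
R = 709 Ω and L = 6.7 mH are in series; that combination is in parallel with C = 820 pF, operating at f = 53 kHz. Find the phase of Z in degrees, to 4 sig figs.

46.01°

ω = 2πf = 333000 rad/s
X_L = ωL = 2231 Ω
X_C = 1/(ωC) = 3662 Ω
Branch 1 (R+jX_L): Z₁ = 709.0 + j2231 Ω, |Z₁| = 2341 Ω
Branch 2 (−jX_C): Z₂ = −j3662 Ω
Parallel: Z = Z₁Z₂/(Z₁+Z₂), |Z| = 5369 Ω, ∠Z = 46.01°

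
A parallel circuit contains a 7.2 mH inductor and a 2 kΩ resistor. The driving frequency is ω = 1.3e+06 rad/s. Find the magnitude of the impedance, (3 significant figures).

X_L = ωL = 9360 Ω
Parallel: admittances add. Y = 1/R + 1/(jωL)
Y = (0.000500 − j0.000107) S
|Y| = 0.000511 S → |Z| = 1/|Y| = 1960 Ω, ∠Z = −∠Y = 12.1°

1960 Ω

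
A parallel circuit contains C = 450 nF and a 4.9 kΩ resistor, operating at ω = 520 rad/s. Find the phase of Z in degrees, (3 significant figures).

-48.9°

X_C = 1/(ωC) = 4270 Ω
Parallel: admittances add. Y = 1/R + jωC
Y = (0.000204 + j0.000234) S
|Y| = 0.000310 S → |Z| = 1/|Y| = 3220 Ω, ∠Z = −∠Y = -48.9°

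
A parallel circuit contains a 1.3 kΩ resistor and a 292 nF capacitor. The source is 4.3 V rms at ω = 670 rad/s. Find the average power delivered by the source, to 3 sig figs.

X_C = 1/(ωC) = 5110 Ω
Parallel: admittances add. Y = 1/R + jωC
Y = (0.000769 + j0.000196) S
|Y| = 0.000794 S → |Z| = 1/|Y| = 1260 Ω, ∠Z = −∠Y = -14.3°
I = V/|Z| = 3.41 mA
P = VI cos φ = 4.3 × 0.00341 × cos(-14.3°) = 14.2 mW

14.2 mW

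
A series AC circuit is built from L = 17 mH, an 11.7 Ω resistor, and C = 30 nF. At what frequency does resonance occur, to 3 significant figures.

7.05 kHz

ω₀ = 1/√(LC) = 1/√(0.017 × 3e-08) = 44280 rad/s
f₀ = ω₀/(2π) = 7.05 kHz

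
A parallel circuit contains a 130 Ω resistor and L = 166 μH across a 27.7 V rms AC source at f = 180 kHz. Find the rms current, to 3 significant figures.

259 mA

ω = 2πf = 1.131e+06 rad/s
X_L = ωL = 188 Ω
Parallel: admittances add. Y = 1/R + 1/(jωL)
Y = (0.00769 − j0.00533) S
|Y| = 0.00936 S → |Z| = 1/|Y| = 107 Ω, ∠Z = −∠Y = 34.7°
I = V/|Z| = 27.7/107 = 259 mA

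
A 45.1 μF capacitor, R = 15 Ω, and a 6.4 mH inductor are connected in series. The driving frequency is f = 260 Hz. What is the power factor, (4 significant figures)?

0.9791

ω = 2πf = 1634 rad/s
X_L = ωL = 10.46 Ω
X_C = 1/(ωC) = 13.57 Ω
Net reactance X = X_L − X_C = -3.118 Ω
Z = 15.00 − j3.118 Ω
|Z| = √(15.00² + 3.118²) = 15.32 Ω
∠Z = arctan(-3.118/15.00) = -11.74°
cos φ = cos(-11.74°) = 0.9791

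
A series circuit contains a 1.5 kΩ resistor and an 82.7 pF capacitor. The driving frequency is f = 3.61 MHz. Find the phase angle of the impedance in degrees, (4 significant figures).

-19.57°

ω = 2πf = 2.268e+07 rad/s
X_C = 1/(ωC) = 533.1 Ω
Z = 1500 − j533.1 Ω
|Z| = √(1500² + 533.1²) = 1592 Ω
∠Z = arctan(-533.1/1500) = -19.57°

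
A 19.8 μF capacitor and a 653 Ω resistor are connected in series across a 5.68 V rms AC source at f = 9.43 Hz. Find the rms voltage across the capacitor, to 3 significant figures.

4.51 V

ω = 2πf = 59.25 rad/s
X_C = 1/(ωC) = 852 Ω
Z = 653 − j852 Ω
|Z| = √(653² + 852²) = 1070 Ω
I = V/|Z| = 5.29 mA
V_C = I·|Z_C| = 0.00529 × 852 = 4.51 V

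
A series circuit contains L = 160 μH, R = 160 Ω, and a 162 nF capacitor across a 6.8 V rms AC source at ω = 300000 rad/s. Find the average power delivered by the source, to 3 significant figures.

X_L = ωL = 48.0 Ω
X_C = 1/(ωC) = 20.6 Ω
Net reactance X = X_L − X_C = 27.4 Ω
Z = 160 + j27.4 Ω
|Z| = √(160² + 27.4²) = 162 Ω
∠Z = arctan(27.4/160) = 9.73°
I = V/|Z| = 41.9 mA
P = VI cos φ = 6.8 × 0.0419 × cos(9.73°) = 281 mW

281 mW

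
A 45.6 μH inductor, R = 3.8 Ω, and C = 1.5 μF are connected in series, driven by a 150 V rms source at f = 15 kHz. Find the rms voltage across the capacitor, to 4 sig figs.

225.5 V

ω = 2πf = 94250 rad/s
X_L = ωL = 4.298 Ω
X_C = 1/(ωC) = 7.074 Ω
Net reactance X = X_L − X_C = -2.776 Ω
Z = 3.800 − j2.776 Ω
|Z| = √(3.800² + 2.776²) = 4.706 Ω
I = V/|Z| = 31.87 A
V_C = I·|Z_C| = 31.87 × 7.074 = 225.5 V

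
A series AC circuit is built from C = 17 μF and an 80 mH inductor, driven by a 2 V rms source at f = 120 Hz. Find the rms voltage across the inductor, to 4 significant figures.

ω = 2πf = 754.0 rad/s
X_L = ωL = 60.32 Ω
X_C = 1/(ωC) = 78.02 Ω
Net reactance X = X_L − X_C = -17.70 Ω
Z = − j17.70 Ω
|Z| = √(0² + 17.70²) = 17.70 Ω
I = V/|Z| = 113.0 mA
V_L = I·|Z_L| = 0.1130 × 60.32 = 6.816 V

6.816 V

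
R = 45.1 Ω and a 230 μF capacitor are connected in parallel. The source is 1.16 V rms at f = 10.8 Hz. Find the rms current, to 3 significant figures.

31.5 mA

ω = 2πf = 67.86 rad/s
X_C = 1/(ωC) = 64.1 Ω
Parallel: admittances add. Y = 1/R + jωC
Y = (0.0222 + j0.0156) S
|Y| = 0.0271 S → |Z| = 1/|Y| = 36.9 Ω, ∠Z = −∠Y = -35.1°
I = V/|Z| = 1.16/36.9 = 31.5 mA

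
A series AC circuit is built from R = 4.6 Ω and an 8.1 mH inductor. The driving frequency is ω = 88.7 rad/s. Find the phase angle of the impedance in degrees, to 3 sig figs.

X_L = ωL = 0.718 Ω
Z = 4.60 + j0.718 Ω
|Z| = √(4.60² + 0.718²) = 4.66 Ω
∠Z = arctan(0.718/4.60) = 8.88°

8.88°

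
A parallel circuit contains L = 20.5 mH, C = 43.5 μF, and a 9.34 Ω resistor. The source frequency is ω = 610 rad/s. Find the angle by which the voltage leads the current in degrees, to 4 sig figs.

26.52°

X_L = ωL = 12.51 Ω
X_C = 1/(ωC) = 37.69 Ω
Parallel: admittances add. Y = 1/R + 1/(jωL) + jωC
Y = (0.1071 − j0.05343) S
|Y| = 0.1197 S → |Z| = 1/|Y| = 8.357 Ω, ∠Z = −∠Y = 26.52°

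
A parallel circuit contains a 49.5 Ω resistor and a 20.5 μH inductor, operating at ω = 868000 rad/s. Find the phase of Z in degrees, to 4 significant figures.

X_L = ωL = 17.79 Ω
Parallel: admittances add. Y = 1/R + 1/(jωL)
Y = (0.02020 − j0.05620) S
|Y| = 0.05972 S → |Z| = 1/|Y| = 16.74 Ω, ∠Z = −∠Y = 70.23°

70.23°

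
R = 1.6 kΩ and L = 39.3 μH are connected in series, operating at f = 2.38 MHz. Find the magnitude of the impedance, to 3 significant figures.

ω = 2πf = 1.495e+07 rad/s
X_L = ωL = 588 Ω
Z = 1600 + j588 Ω
|Z| = √(1600² + 588²) = 1700 Ω

1700 Ω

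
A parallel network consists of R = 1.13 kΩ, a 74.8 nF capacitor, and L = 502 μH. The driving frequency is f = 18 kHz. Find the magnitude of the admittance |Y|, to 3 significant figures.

ω = 2πf = 113100 rad/s
X_L = ωL = 56.8 Ω
X_C = 1/(ωC) = 118 Ω
Parallel: admittances add. Y = 1/R + 1/(jωL) + jωC
Y = (0.000885 − j0.00915) S
|Y| = 0.00920 S → |Z| = 1/|Y| = 109 Ω, ∠Z = −∠Y = 84.5°

9.20 mS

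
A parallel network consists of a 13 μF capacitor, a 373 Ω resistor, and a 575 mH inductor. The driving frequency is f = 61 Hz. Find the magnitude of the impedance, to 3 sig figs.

ω = 2πf = 383.3 rad/s
X_L = ωL = 220 Ω
X_C = 1/(ωC) = 201 Ω
Parallel: admittances add. Y = 1/R + 1/(jωL) + jωC
Y = (0.00268 + j0.000445) S
|Y| = 0.00272 S → |Z| = 1/|Y| = 368 Ω, ∠Z = −∠Y = -9.42°

368 Ω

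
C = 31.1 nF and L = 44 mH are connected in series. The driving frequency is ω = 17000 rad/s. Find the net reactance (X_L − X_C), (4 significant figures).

X_L = ωL = 748.0 Ω
X_C = 1/(ωC) = 1891 Ω
X = 748.0 − 1891 = -1143 Ω

-1143 Ω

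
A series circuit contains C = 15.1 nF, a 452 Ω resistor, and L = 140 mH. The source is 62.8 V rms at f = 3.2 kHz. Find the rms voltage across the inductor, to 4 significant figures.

268.4 V

ω = 2πf = 20110 rad/s
X_L = ωL = 2815 Ω
X_C = 1/(ωC) = 3294 Ω
Net reactance X = X_L − X_C = -478.9 Ω
Z = 452.0 − j478.9 Ω
|Z| = √(452.0² + 478.9²) = 658.5 Ω
I = V/|Z| = 95.37 mA
V_L = I·|Z_L| = 0.09537 × 2815 = 268.4 V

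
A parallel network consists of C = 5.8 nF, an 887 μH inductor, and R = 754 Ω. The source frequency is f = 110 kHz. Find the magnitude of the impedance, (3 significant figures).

367 Ω

ω = 2πf = 691200 rad/s
X_L = ωL = 613 Ω
X_C = 1/(ωC) = 249 Ω
Parallel: admittances add. Y = 1/R + 1/(jωL) + jωC
Y = (0.00133 + j0.00238) S
|Y| = 0.00272 S → |Z| = 1/|Y| = 367 Ω, ∠Z = −∠Y = -60.8°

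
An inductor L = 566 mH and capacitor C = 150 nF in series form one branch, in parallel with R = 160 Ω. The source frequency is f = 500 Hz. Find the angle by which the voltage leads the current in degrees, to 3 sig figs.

-24.9°

ω = 2πf = 3142 rad/s
X_L = ωL = 1780 Ω
X_C = 1/(ωC) = 2120 Ω
Branch 1: Z₁ = R = 160 Ω
Branch 2 (series LC): Z₂ = j(X_L − X_C) = −j344 Ω
Parallel: Z = Z₁Z₂/(Z₁+Z₂), |Z| = 145 Ω, ∠Z = -24.9°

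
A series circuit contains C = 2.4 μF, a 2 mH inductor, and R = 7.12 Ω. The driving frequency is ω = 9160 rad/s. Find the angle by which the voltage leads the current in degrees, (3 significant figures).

X_L = ωL = 18.3 Ω
X_C = 1/(ωC) = 45.5 Ω
Net reactance X = X_L − X_C = -27.2 Ω
Z = 7.12 − j27.2 Ω
|Z| = √(7.12² + 27.2²) = 28.1 Ω
∠Z = arctan(-27.2/7.12) = -75.3°

-75.3°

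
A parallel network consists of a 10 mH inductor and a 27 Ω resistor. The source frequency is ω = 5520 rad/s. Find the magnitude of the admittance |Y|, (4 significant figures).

X_L = ωL = 55.20 Ω
Parallel: admittances add. Y = 1/R + 1/(jωL)
Y = (0.03704 − j0.01812) S
|Y| = 0.04123 S → |Z| = 1/|Y| = 24.25 Ω, ∠Z = −∠Y = 26.06°

41.23 mS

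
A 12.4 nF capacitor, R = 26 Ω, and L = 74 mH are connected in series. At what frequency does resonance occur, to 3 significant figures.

ω₀ = 1/√(LC) = 1/√(0.074 × 1.24e-08) = 33010 rad/s
f₀ = ω₀/(2π) = 5.25 kHz

5.25 kHz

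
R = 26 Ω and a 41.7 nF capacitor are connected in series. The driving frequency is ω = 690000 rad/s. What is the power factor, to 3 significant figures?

X_C = 1/(ωC) = 34.8 Ω
Z = 26.0 − j34.8 Ω
|Z| = √(26.0² + 34.8²) = 43.4 Ω
∠Z = arctan(-34.8/26.0) = -53.2°
cos φ = cos(-53.2°) = 0.599

0.599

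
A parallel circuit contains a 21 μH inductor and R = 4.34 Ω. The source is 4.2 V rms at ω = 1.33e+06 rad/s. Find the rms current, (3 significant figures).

X_L = ωL = 27.9 Ω
Parallel: admittances add. Y = 1/R + 1/(jωL)
Y = (0.230 − j0.0358) S
|Y| = 0.233 S → |Z| = 1/|Y| = 4.29 Ω, ∠Z = −∠Y = 8.83°
I = V/|Z| = 4.2/4.29 = 979 mA

979 mA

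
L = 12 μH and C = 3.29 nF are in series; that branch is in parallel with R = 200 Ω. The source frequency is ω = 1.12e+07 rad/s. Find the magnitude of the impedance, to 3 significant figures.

94.5 Ω

X_L = ωL = 134 Ω
X_C = 1/(ωC) = 27.1 Ω
Branch 1: Z₁ = R = 200 Ω
Branch 2 (series LC): Z₂ = j(X_L − X_C) = j107 Ω
Parallel: Z = Z₁Z₂/(Z₁+Z₂), |Z| = 94.5 Ω, ∠Z = 61.8°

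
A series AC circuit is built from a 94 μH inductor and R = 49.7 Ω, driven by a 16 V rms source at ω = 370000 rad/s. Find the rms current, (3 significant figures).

X_L = ωL = 34.8 Ω
Z = 49.7 + j34.8 Ω
|Z| = √(49.7² + 34.8²) = 60.7 Ω
I = V/|Z| = 16/60.7 = 264 mA

264 mA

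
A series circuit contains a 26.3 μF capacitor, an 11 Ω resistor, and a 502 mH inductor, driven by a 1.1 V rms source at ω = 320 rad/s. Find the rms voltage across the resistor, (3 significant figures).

0.280 V

X_L = ωL = 161 Ω
X_C = 1/(ωC) = 119 Ω
Net reactance X = X_L − X_C = 41.8 Ω
Z = 11.0 + j41.8 Ω
|Z| = √(11.0² + 41.8²) = 43.2 Ω
I = V/|Z| = 25.4 mA
V_R = I·|Z_R| = 0.0254 × 11.0 = 0.280 V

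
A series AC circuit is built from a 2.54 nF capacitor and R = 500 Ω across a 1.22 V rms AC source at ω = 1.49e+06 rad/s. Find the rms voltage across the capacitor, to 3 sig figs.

X_C = 1/(ωC) = 264 Ω
Z = 500 − j264 Ω
|Z| = √(500² + 264²) = 566 Ω
I = V/|Z| = 2.16 mA
V_C = I·|Z_C| = 0.00216 × 264 = 0.570 V

0.570 V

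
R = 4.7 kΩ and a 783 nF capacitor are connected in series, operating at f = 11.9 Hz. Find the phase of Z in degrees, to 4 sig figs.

ω = 2πf = 74.77 rad/s
X_C = 1/(ωC) = 17080 Ω
Z = 4700 − j17080 Ω
|Z| = √(4700² + 17080²) = 17720 Ω
∠Z = arctan(-17080/4700) = -74.62°

-74.62°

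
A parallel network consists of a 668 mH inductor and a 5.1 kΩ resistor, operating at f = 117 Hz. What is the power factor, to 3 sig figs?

0.0958

ω = 2πf = 735.1 rad/s
X_L = ωL = 491 Ω
Parallel: admittances add. Y = 1/R + 1/(jωL)
Y = (0.000196 − j0.00204) S
|Y| = 0.00205 S → |Z| = 1/|Y| = 489 Ω, ∠Z = −∠Y = 84.5°
cos φ = cos(84.5°) = 0.0958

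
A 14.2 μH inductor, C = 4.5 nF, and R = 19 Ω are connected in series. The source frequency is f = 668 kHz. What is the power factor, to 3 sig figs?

0.944

ω = 2πf = 4.197e+06 rad/s
X_L = ωL = 59.6 Ω
X_C = 1/(ωC) = 52.9 Ω
Net reactance X = X_L − X_C = 6.65 Ω
Z = 19.0 + j6.65 Ω
|Z| = √(19.0² + 6.65²) = 20.1 Ω
∠Z = arctan(6.65/19.0) = 19.3°
cos φ = cos(19.3°) = 0.944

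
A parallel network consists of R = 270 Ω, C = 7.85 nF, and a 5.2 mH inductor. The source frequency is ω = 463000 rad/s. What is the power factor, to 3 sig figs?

X_L = ωL = 2410 Ω
X_C = 1/(ωC) = 275 Ω
Parallel: admittances add. Y = 1/R + 1/(jωL) + jωC
Y = (0.00370 + j0.00322) S
|Y| = 0.00491 S → |Z| = 1/|Y| = 204 Ω, ∠Z = −∠Y = -41.0°
cos φ = cos(-41.0°) = 0.755

0.755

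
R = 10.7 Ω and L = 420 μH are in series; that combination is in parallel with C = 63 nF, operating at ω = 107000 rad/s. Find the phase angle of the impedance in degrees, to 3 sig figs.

X_L = ωL = 44.9 Ω
X_C = 1/(ωC) = 148 Ω
Branch 1 (R+jX_L): Z₁ = 10.7 + j44.9 Ω, |Z₁| = 46.2 Ω
Branch 2 (−jX_C): Z₂ = −j148 Ω
Parallel: Z = Z₁Z₂/(Z₁+Z₂), |Z| = 65.9 Ω, ∠Z = 70.7°

70.7°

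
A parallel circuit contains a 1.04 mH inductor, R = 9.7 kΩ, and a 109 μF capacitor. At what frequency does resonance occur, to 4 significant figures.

472.7 Hz

ω₀ = 1/√(LC) = 1/√(0.00104 × 0.000109) = 2970 rad/s
f₀ = ω₀/(2π) = 472.7 Hz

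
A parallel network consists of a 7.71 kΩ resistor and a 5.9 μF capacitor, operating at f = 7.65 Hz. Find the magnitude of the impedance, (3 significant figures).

ω = 2πf = 48.07 rad/s
X_C = 1/(ωC) = 3530 Ω
Parallel: admittances add. Y = 1/R + jωC
Y = (0.000130 + j0.000284) S
|Y| = 0.000312 S → |Z| = 1/|Y| = 3210 Ω, ∠Z = −∠Y = -65.4°

3210 Ω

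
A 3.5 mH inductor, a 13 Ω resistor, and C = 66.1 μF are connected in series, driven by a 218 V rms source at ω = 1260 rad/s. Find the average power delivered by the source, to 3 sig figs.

2.73 kW

X_L = ωL = 4.41 Ω
X_C = 1/(ωC) = 12.0 Ω
Net reactance X = X_L − X_C = -7.60 Ω
Z = 13.0 − j7.60 Ω
|Z| = √(13.0² + 7.60²) = 15.1 Ω
∠Z = arctan(-7.60/13.0) = -30.3°
I = V/|Z| = 14.5 A
P = VI cos φ = 218 × 14.5 × cos(-30.3°) = 2.73 kW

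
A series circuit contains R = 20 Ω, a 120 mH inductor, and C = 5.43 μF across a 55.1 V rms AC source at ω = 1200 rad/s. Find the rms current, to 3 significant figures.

2.49 A

X_L = ωL = 144 Ω
X_C = 1/(ωC) = 153 Ω
Net reactance X = X_L − X_C = -9.47 Ω
Z = 20.0 − j9.47 Ω
|Z| = √(20.0² + 9.47²) = 22.1 Ω
I = V/|Z| = 55.1/22.1 = 2.49 A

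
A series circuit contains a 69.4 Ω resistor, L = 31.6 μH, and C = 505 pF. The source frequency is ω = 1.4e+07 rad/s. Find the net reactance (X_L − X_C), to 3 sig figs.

301 Ω

X_L = ωL = 442 Ω
X_C = 1/(ωC) = 141 Ω
X = 442 − 141 = 301 Ω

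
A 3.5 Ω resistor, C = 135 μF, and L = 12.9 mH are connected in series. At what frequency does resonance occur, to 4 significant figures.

120.6 Hz

ω₀ = 1/√(LC) = 1/√(0.0129 × 0.000135) = 757.8 rad/s
f₀ = ω₀/(2π) = 120.6 Hz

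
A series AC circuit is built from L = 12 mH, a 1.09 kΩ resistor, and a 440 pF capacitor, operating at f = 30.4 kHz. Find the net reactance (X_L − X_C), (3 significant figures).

ω = 2πf = 191000 rad/s
X_L = ωL = 2290 Ω
X_C = 1/(ωC) = 11900 Ω
X = 2290 − 11900 = -9610 Ω

-9610 Ω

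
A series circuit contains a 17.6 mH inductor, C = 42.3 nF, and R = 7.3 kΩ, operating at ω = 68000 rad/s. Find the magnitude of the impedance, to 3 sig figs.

7350 Ω

X_L = ωL = 1200 Ω
X_C = 1/(ωC) = 348 Ω
Net reactance X = X_L − X_C = 849 Ω
Z = 7300 + j849 Ω
|Z| = √(7300² + 849²) = 7350 Ω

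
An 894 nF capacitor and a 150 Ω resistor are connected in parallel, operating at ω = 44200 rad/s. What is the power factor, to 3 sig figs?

X_C = 1/(ωC) = 25.3 Ω
Parallel: admittances add. Y = 1/R + jωC
Y = (0.00667 + j0.0395) S
|Y| = 0.0401 S → |Z| = 1/|Y| = 25.0 Ω, ∠Z = −∠Y = -80.4°
cos φ = cos(-80.4°) = 0.166

0.166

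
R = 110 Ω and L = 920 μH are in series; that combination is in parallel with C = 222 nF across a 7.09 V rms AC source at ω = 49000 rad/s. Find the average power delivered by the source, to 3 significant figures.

391 mW

X_L = ωL = 45.1 Ω
X_C = 1/(ωC) = 91.9 Ω
Branch 1 (R+jX_L): Z₁ = 110 + j45.1 Ω, |Z₁| = 119 Ω
Branch 2 (−jX_C): Z₂ = −j91.9 Ω
Parallel: Z = Z₁Z₂/(Z₁+Z₂), |Z| = 91.4 Ω, ∠Z = -44.6°
I = V/|Z| = 77.6 mA
P = VI cos φ = 7.09 × 0.0776 × cos(-44.6°) = 391 mW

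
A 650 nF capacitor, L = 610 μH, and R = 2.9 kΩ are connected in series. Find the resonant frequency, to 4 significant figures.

7.993 kHz

ω₀ = 1/√(LC) = 1/√(0.00061 × 6.5e-07) = 50220 rad/s
f₀ = ω₀/(2π) = 7.993 kHz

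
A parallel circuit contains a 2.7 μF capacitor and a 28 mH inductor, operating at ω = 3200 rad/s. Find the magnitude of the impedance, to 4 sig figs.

396.7 Ω

X_L = ωL = 89.60 Ω
X_C = 1/(ωC) = 115.7 Ω
Parallel: admittances add. Y = 1/(jωL) + jωC
Y = (0 − j0.002521) S
|Y| = 0.002521 S → |Z| = 1/|Y| = 396.7 Ω, ∠Z = −∠Y = 90.00°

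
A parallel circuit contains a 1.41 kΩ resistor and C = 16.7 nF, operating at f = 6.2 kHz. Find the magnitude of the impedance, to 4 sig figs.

ω = 2πf = 38960 rad/s
X_C = 1/(ωC) = 1537 Ω
Parallel: admittances add. Y = 1/R + jωC
Y = (0.0007092 + j0.0006506) S
|Y| = 0.0009624 S → |Z| = 1/|Y| = 1039 Ω, ∠Z = −∠Y = -42.53°

1039 Ω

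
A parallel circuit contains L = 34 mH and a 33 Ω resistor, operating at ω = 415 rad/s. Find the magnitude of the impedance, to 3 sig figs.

X_L = ωL = 14.1 Ω
Parallel: admittances add. Y = 1/R + 1/(jωL)
Y = (0.0303 − j0.0709) S
|Y| = 0.0771 S → |Z| = 1/|Y| = 13.0 Ω, ∠Z = −∠Y = 66.8°

13.0 Ω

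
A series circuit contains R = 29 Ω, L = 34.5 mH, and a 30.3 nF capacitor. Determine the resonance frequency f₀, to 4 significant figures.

4.923 kHz

ω₀ = 1/√(LC) = 1/√(0.0345 × 3.03e-08) = 30930 rad/s
f₀ = ω₀/(2π) = 4.923 kHz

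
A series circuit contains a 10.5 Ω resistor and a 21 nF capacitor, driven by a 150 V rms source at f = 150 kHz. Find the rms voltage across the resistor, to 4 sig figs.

30.52 V

ω = 2πf = 942500 rad/s
X_C = 1/(ωC) = 50.53 Ω
Z = 10.50 − j50.53 Ω
|Z| = √(10.50² + 50.53²) = 51.60 Ω
I = V/|Z| = 2.907 A
V_R = I·|Z_R| = 2.907 × 10.50 = 30.52 V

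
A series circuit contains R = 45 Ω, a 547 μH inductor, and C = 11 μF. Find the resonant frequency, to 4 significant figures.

2.052 kHz

ω₀ = 1/√(LC) = 1/√(0.000547 × 1.1e-05) = 12890 rad/s
f₀ = ω₀/(2π) = 2.052 kHz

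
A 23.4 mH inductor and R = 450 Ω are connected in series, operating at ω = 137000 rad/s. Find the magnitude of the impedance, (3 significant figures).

X_L = ωL = 3210 Ω
Z = 450 + j3210 Ω
|Z| = √(450² + 3210²) = 3240 Ω

3240 Ω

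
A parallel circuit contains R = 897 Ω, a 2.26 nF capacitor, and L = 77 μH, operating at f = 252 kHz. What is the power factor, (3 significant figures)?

0.234

ω = 2πf = 1.583e+06 rad/s
X_L = ωL = 122 Ω
X_C = 1/(ωC) = 279 Ω
Parallel: admittances add. Y = 1/R + 1/(jωL) + jωC
Y = (0.00111 − j0.00462) S
|Y| = 0.00476 S → |Z| = 1/|Y| = 210 Ω, ∠Z = −∠Y = 76.4°
cos φ = cos(76.4°) = 0.234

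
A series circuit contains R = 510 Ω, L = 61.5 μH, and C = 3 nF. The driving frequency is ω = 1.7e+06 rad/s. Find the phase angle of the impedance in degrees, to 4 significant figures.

X_L = ωL = 104.6 Ω
X_C = 1/(ωC) = 196.1 Ω
Net reactance X = X_L − X_C = -91.53 Ω
Z = 510.0 − j91.53 Ω
|Z| = √(510.0² + 91.53²) = 518.1 Ω
∠Z = arctan(-91.53/510.0) = -10.17°

-10.17°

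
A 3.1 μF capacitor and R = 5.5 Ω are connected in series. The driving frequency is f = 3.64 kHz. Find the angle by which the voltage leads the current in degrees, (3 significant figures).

ω = 2πf = 22870 rad/s
X_C = 1/(ωC) = 14.1 Ω
Z = 5.50 − j14.1 Ω
|Z| = √(5.50² + 14.1²) = 15.1 Ω
∠Z = arctan(-14.1/5.50) = -68.7°

-68.7°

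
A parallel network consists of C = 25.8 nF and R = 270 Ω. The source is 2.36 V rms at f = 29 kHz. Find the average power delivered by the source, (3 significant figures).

ω = 2πf = 182200 rad/s
X_C = 1/(ωC) = 213 Ω
Parallel: admittances add. Y = 1/R + jωC
Y = (0.00370 + j0.00470) S
|Y| = 0.00598 S → |Z| = 1/|Y| = 167 Ω, ∠Z = −∠Y = -51.8°
I = V/|Z| = 14.1 mA
P = VI cos φ = 2.36 × 0.0141 × cos(-51.8°) = 20.6 mW

20.6 mW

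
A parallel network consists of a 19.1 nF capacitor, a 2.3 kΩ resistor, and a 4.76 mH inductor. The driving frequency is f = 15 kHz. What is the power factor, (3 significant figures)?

ω = 2πf = 94250 rad/s
X_L = ωL = 449 Ω
X_C = 1/(ωC) = 556 Ω
Parallel: admittances add. Y = 1/R + 1/(jωL) + jωC
Y = (0.000435 − j0.000429) S
|Y| = 0.000611 S → |Z| = 1/|Y| = 1640 Ω, ∠Z = −∠Y = 44.6°
cos φ = cos(44.6°) = 0.712

0.712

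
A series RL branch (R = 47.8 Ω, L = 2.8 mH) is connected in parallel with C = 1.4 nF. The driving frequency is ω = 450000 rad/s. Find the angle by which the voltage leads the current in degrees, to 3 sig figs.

79.5°

X_L = ωL = 1260 Ω
X_C = 1/(ωC) = 1590 Ω
Branch 1 (R+jX_L): Z₁ = 47.8 + j1260 Ω, |Z₁| = 1260 Ω
Branch 2 (−jX_C): Z₂ = −j1590 Ω
Parallel: Z = Z₁Z₂/(Z₁+Z₂), |Z| = 6050 Ω, ∠Z = 79.5°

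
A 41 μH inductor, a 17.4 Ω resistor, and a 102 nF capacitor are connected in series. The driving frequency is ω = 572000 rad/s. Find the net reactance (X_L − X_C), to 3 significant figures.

X_L = ωL = 23.5 Ω
X_C = 1/(ωC) = 17.1 Ω
X = 23.5 − 17.1 = 6.31 Ω

6.31 Ω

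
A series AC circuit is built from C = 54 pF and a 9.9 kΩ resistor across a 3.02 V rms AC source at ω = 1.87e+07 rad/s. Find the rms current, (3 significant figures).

304 μA

X_C = 1/(ωC) = 990 Ω
Z = 9900 − j990 Ω
|Z| = √(9900² + 990²) = 9950 Ω
I = V/|Z| = 3.02/9950 = 304 μA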